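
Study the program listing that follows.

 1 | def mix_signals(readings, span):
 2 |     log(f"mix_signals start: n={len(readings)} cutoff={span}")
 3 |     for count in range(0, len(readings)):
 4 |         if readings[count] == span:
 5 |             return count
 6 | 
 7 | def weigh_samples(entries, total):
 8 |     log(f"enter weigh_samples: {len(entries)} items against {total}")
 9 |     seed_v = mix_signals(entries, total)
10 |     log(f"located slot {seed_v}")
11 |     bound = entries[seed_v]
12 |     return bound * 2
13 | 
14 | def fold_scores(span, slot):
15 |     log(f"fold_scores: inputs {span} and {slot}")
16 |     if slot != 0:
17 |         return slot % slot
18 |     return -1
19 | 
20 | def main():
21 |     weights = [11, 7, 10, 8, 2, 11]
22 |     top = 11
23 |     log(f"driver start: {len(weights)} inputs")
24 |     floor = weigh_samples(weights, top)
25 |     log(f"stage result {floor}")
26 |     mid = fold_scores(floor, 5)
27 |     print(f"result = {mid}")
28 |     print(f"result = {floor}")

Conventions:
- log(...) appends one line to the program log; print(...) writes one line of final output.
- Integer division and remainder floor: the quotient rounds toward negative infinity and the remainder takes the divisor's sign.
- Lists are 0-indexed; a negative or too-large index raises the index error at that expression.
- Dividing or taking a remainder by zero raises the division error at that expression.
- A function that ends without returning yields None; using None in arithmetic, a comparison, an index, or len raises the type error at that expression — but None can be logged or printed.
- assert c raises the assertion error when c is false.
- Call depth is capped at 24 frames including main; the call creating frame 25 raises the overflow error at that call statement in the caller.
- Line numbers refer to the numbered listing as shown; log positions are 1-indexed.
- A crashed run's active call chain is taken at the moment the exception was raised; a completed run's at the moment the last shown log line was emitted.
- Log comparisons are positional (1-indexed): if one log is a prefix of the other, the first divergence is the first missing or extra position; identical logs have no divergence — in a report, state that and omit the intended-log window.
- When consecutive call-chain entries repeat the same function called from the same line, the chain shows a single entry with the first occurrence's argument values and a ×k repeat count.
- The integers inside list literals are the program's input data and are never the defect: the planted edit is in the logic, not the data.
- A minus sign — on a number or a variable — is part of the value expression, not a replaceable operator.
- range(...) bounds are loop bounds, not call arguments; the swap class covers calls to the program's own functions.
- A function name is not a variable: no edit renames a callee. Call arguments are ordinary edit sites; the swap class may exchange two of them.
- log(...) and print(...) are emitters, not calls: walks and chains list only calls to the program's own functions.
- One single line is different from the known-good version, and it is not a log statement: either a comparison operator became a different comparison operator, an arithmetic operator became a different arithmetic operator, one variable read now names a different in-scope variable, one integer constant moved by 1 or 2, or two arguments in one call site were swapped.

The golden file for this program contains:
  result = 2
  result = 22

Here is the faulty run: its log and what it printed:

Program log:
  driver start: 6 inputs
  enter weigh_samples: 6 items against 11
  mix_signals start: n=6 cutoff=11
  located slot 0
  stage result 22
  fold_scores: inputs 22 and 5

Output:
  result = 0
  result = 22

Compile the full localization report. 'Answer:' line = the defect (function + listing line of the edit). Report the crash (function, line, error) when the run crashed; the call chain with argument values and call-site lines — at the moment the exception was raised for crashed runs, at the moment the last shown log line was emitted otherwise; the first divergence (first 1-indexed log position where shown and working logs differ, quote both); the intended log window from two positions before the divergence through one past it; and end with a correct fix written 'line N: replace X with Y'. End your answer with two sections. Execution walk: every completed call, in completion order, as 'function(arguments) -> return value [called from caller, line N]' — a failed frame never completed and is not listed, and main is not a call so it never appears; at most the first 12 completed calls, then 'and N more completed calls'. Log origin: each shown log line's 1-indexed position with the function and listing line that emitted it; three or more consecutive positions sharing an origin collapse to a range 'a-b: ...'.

Answer: the defect is in fold_scores at line 17.
Key fact: Every logged value matches the working version; the printed result is what differs.
Call chain: main -> fold_scores(22, 5) (called at line 26).
First divergence: there is none — every log position agrees.
Execution walk:
  mix_signals([11, 7, 10, 8, 2, 11], 11) -> 0  [called from weigh_samples, line 9]
  weigh_samples([11, 7, 10, 8, 2, 11], 11) -> 22  [called from main, line 24]
  fold_scores(22, 5) -> 0  [called from main, line 26]
Origin of each log line:
  1: emitted by main (line 23)
  2: emitted by weigh_samples (line 8)
  3: emitted by mix_signals (line 2)
  4: emitted by weigh_samples (line 10)
  5: emitted by main (line 25)
  6: emitted by fold_scores (line 15)
A correct fix: line 17: replace `slot % slot` with `span % slot`.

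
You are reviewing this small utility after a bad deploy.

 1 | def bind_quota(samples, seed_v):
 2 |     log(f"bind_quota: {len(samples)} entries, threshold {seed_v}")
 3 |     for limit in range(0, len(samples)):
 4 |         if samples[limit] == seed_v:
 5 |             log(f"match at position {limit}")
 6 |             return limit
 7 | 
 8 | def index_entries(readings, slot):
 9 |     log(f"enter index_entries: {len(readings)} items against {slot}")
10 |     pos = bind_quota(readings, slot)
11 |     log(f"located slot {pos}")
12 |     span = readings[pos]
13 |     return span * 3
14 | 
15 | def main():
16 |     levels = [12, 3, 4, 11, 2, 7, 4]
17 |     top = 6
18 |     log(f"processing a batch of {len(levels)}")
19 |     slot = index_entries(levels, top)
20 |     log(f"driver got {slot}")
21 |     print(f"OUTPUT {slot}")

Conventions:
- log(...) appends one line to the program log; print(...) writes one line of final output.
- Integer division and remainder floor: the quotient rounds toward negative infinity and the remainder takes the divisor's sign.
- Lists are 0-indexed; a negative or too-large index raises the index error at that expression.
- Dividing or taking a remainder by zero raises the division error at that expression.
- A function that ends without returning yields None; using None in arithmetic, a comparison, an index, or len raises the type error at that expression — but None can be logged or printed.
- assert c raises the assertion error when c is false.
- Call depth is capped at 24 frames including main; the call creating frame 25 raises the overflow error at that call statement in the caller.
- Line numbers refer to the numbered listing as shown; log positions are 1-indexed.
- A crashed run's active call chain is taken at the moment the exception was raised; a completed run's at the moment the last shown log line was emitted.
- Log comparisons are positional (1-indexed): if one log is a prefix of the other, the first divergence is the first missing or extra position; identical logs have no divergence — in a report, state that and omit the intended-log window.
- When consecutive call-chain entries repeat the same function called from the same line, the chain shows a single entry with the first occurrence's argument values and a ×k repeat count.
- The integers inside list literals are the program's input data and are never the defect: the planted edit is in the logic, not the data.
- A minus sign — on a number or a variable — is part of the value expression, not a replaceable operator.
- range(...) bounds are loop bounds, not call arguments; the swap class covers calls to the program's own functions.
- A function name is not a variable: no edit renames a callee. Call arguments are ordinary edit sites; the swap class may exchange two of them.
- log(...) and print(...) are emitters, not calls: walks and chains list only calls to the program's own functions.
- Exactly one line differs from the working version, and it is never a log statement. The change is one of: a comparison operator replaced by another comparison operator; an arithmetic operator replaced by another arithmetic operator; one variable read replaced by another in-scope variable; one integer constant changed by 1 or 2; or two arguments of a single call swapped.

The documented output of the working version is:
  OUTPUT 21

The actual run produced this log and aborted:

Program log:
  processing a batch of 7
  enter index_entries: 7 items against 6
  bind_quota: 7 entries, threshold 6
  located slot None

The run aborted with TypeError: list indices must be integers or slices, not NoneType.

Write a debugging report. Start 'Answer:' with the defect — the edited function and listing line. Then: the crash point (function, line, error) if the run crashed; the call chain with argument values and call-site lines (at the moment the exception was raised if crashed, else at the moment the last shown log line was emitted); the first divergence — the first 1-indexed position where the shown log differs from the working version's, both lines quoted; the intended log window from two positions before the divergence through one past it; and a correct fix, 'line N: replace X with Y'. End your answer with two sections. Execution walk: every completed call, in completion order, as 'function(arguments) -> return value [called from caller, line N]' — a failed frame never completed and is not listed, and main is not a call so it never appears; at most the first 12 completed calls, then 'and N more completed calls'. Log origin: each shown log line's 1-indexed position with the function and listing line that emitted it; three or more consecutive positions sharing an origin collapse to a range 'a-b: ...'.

Answer: the defect is in main at line 17.
Key fact: The earliest visible damage is log position 2 — 'enter index_entries: 7 items against 6' rather than the intended 'enter index_entries: 7 items against 7'.
Crash: index_entries, line 12, TypeError.
Call chain: main -> index_entries([12, 3, 4, 11, 2, 7, 4], 6) (called at line 19).
First divergence: position 2 — the shown line 'enter index_entries: 7 items against 6' should read 'enter index_entries: 7 items against 7'.
Intended log window:
  1: processing a batch of 7
  2: enter index_entries: 7 items against 7
  3: bind_quota: 7 entries, threshold 7
Execution walk:
  bind_quota([12, 3, 4, 11, 2, 7, 4], 6) -> None  [called from index_entries, line 10]
Log line origins:
  1 — main, line 18
  2 — index_entries, line 9
  3 — bind_quota, line 2
  4 — index_entries, line 11
A correct fix: line 17: replace `6` with `7`.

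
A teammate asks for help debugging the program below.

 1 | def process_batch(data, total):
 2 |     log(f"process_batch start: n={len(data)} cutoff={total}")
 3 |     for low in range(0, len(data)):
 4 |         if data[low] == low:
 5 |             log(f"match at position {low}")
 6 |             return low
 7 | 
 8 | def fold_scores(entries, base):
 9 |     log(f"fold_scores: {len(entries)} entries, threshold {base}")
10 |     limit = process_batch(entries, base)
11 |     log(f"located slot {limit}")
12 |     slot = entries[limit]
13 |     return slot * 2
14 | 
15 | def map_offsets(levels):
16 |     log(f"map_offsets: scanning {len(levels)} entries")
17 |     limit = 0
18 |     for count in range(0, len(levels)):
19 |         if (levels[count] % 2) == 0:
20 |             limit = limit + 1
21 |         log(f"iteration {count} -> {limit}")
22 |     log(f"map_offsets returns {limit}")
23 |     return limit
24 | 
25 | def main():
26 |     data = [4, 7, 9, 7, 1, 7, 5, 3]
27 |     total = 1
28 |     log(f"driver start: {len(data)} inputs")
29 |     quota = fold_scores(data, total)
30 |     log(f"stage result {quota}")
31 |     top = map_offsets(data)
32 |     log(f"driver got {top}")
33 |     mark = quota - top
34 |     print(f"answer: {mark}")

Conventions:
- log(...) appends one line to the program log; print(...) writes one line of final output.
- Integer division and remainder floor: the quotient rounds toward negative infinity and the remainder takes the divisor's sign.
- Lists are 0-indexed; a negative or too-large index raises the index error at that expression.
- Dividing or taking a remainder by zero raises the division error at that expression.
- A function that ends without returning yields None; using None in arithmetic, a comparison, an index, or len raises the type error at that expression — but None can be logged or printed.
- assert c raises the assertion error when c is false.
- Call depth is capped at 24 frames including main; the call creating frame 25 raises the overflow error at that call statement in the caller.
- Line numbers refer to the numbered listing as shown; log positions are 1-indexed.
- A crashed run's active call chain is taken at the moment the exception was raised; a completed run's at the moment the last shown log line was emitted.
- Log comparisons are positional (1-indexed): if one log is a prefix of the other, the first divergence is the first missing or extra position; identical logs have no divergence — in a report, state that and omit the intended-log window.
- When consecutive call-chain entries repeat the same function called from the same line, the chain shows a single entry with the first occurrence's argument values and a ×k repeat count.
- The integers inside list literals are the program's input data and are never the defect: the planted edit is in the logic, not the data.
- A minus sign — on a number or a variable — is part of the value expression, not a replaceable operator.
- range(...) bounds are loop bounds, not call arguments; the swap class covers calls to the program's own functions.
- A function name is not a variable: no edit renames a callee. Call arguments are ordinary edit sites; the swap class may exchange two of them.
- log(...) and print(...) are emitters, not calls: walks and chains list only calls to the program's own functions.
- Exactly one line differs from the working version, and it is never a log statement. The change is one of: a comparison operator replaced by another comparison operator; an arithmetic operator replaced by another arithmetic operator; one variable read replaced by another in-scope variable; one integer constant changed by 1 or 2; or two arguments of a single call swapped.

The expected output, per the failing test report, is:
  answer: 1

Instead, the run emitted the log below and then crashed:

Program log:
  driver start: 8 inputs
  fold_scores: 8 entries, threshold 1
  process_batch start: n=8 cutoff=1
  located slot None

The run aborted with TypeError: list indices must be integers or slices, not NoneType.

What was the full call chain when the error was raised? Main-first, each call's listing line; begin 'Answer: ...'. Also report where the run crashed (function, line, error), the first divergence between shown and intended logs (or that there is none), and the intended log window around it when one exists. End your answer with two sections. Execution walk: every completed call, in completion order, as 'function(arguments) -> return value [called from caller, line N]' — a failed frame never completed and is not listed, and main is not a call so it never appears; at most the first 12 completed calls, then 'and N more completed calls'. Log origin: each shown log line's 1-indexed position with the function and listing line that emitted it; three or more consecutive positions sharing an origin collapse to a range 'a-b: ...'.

Answer: main -> fold_scores (called at line 29).
Key observation: The earliest visible damage is log position 4 — 'located slot None' rather than the intended 'match at position 4'.
Crash: fold_scores, line 12, TypeError.
First divergence: at position 4 the run shows 'located slot None' where the working version logs 'match at position 4'.
Intended log window:
  2: fold_scores: 8 entries, threshold 1
  3: process_batch start: n=8 cutoff=1
  4: match at position 4
  5: located slot 4
Execution walk:
  process_batch([4, 7, 9, 7, 1, 7, 5, 3], 1) -> None  [called from fold_scores, line 10]
Origin of each log line:
  1: logged in main at line 28
  2: logged in fold_scores at line 9
  3: logged in process_batch at line 2
  4: logged in fold_scores at line 11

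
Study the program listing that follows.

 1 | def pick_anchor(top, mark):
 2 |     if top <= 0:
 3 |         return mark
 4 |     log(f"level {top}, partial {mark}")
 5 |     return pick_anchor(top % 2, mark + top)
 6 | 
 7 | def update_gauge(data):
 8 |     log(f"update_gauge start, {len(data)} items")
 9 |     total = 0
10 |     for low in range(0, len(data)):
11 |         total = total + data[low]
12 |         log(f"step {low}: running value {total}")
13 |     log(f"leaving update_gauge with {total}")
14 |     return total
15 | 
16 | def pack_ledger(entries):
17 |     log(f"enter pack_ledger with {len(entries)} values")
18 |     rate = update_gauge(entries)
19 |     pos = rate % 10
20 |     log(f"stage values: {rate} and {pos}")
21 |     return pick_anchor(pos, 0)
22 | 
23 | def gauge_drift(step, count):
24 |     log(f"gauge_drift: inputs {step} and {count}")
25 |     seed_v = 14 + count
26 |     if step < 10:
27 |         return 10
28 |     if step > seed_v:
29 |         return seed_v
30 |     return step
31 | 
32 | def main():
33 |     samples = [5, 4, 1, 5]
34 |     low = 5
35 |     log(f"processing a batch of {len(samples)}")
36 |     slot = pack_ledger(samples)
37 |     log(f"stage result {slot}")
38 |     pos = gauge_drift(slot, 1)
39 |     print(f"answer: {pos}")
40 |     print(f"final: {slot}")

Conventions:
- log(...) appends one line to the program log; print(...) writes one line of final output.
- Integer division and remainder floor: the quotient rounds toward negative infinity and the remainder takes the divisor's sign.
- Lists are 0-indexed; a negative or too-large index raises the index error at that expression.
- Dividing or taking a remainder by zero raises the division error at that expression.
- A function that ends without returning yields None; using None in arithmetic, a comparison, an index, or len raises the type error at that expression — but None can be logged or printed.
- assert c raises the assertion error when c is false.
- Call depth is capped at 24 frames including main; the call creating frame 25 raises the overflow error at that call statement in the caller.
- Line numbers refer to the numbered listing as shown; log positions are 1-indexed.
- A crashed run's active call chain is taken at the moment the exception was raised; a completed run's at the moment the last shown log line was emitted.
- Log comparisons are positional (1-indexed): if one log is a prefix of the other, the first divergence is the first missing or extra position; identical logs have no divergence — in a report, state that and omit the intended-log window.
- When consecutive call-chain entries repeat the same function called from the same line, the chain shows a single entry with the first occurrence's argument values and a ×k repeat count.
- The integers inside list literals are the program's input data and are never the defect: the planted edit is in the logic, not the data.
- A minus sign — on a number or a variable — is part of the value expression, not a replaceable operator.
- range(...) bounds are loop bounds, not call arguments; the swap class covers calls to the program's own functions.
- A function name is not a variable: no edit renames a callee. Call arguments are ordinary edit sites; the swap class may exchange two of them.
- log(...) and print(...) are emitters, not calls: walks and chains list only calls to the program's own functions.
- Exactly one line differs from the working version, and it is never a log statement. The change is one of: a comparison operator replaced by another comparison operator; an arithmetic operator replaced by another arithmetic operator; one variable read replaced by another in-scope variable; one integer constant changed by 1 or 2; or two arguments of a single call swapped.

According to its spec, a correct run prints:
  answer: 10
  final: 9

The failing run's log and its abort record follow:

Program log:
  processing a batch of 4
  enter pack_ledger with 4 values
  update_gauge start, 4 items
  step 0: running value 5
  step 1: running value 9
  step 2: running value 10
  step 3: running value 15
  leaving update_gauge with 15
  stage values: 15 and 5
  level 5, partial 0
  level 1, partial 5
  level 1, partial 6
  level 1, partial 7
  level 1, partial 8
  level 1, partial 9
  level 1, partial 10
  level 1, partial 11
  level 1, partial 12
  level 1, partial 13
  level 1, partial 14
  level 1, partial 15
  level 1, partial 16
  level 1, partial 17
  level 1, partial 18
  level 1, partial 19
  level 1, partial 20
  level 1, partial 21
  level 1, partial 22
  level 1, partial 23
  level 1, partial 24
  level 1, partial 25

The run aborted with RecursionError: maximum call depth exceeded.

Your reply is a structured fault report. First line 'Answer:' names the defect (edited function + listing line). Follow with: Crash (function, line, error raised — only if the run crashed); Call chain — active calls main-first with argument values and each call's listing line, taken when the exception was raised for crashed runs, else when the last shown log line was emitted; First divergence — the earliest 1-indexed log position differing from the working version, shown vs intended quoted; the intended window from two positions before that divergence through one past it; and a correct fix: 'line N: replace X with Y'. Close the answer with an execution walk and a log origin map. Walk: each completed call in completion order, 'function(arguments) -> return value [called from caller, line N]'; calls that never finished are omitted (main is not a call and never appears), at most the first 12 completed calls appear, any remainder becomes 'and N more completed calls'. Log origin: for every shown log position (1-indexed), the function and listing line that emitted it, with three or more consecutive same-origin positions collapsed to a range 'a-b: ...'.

Answer: the defect is in pick_anchor at line 5.
Key observation: At log position 11 the runs split — shown 'level 1, partial 5', but the working version logs 'level 3, partial 5'.
Crash: pick_anchor, line 5, RecursionError.
Call chain: main -> pack_ledger([5, 4, 1, 5]) (called at line 36) -> pick_anchor(5, 0) (called at line 21) -> pick_anchor(1, 5) (called at line 5) ×21.
First divergence: position 11 — the shown line 'level 1, partial 5' should read 'level 3, partial 5'.
Intended log window:
  9: stage values: 15 and 5
  10: level 5, partial 0
  11: level 3, partial 5
  12: level 1, partial 8
Execution walk:
  update_gauge([5, 4, 1, 5]) -> 15  [called from pack_ledger, line 18]
Origin of each log line:
  1: emitted by main (line 35)
  2: emitted by pack_ledger (line 17)
  3: emitted by update_gauge (line 8)
  4-7: emitted by update_gauge (line 12)
  8: emitted by update_gauge (line 13)
  9: emitted by pack_ledger (line 20)
  10-31: emitted by pick_anchor (line 4)
A correct fix: line 5: replace `%` with `-`.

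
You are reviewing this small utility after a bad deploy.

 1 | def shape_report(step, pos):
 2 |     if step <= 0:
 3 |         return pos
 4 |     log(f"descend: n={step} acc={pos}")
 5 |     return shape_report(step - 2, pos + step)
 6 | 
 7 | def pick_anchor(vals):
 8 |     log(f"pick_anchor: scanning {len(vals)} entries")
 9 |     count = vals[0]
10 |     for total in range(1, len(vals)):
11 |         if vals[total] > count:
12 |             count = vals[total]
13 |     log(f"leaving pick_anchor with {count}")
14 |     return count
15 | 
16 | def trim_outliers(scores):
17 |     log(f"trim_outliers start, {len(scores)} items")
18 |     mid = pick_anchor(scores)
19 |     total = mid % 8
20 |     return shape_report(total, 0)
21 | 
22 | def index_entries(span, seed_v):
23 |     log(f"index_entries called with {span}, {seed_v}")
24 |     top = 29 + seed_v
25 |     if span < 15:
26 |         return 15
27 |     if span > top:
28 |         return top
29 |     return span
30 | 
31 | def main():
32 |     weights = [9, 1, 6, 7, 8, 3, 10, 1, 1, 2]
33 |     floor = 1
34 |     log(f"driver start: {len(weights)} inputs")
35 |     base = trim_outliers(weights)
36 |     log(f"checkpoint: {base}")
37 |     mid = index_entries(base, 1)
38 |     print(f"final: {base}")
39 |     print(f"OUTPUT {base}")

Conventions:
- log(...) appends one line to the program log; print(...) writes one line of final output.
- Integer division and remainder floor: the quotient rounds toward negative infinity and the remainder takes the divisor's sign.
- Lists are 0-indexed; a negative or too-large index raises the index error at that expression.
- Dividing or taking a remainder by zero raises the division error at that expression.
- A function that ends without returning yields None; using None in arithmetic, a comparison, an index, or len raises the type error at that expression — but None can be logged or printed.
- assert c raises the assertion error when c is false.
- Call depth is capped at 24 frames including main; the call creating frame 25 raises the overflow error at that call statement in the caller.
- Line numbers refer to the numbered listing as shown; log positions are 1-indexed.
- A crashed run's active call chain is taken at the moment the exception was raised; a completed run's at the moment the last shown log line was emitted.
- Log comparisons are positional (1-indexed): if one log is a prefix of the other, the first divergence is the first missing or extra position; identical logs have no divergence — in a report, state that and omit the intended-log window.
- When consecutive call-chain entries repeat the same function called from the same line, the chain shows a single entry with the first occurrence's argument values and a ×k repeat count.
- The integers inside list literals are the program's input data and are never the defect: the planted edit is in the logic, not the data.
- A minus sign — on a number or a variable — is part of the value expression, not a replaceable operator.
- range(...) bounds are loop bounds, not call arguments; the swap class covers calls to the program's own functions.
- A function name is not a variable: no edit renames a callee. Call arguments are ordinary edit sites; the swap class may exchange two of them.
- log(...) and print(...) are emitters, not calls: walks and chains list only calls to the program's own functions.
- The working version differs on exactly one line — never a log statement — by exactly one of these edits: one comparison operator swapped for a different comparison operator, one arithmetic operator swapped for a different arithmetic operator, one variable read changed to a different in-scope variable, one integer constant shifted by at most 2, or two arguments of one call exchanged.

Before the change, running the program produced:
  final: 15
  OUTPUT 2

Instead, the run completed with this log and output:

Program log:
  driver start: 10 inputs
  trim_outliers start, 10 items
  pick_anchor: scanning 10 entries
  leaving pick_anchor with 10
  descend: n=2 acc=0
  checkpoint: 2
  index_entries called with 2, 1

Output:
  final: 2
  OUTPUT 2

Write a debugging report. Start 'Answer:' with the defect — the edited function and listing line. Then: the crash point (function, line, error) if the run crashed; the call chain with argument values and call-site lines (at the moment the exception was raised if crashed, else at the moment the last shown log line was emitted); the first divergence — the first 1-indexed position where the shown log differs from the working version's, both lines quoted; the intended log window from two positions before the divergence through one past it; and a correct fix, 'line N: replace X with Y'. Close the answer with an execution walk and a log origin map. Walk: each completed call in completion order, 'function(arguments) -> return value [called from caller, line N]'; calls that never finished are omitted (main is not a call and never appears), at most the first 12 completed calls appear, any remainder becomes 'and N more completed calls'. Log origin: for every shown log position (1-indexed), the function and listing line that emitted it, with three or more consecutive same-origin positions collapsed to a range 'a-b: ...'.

Answer: the defect is in main at line 38.
Key observation: Log streams are identical — the defect surfaces only in the printed output.
Call chain: main -> index_entries(2, 1) (called at line 37).
First divergence: there is none — every log position agrees.
Execution walk:
  pick_anchor([9, 1, 6, 7, 8, 3, 10, 1, 1, 2]) -> 10  [called from trim_outliers, line 18]
  shape_report(0, 2) -> 2  [called from shape_report, line 5]
  shape_report(2, 0) -> 2  [called from trim_outliers, line 20]
  trim_outliers([9, 1, 6, 7, 8, 3, 10, 1, 1, 2]) -> 2  [called from main, line 35]
  index_entries(2, 1) -> 15  [called from main, line 37]
Log line origins:
  1 — main, line 34
  2 — trim_outliers, line 17
  3 — pick_anchor, line 8
  4 — pick_anchor, line 13
  5 — shape_report, line 4
  6 — main, line 36
  7 — index_entries, line 23
A correct fix: line 38: replace `base` with `mid`.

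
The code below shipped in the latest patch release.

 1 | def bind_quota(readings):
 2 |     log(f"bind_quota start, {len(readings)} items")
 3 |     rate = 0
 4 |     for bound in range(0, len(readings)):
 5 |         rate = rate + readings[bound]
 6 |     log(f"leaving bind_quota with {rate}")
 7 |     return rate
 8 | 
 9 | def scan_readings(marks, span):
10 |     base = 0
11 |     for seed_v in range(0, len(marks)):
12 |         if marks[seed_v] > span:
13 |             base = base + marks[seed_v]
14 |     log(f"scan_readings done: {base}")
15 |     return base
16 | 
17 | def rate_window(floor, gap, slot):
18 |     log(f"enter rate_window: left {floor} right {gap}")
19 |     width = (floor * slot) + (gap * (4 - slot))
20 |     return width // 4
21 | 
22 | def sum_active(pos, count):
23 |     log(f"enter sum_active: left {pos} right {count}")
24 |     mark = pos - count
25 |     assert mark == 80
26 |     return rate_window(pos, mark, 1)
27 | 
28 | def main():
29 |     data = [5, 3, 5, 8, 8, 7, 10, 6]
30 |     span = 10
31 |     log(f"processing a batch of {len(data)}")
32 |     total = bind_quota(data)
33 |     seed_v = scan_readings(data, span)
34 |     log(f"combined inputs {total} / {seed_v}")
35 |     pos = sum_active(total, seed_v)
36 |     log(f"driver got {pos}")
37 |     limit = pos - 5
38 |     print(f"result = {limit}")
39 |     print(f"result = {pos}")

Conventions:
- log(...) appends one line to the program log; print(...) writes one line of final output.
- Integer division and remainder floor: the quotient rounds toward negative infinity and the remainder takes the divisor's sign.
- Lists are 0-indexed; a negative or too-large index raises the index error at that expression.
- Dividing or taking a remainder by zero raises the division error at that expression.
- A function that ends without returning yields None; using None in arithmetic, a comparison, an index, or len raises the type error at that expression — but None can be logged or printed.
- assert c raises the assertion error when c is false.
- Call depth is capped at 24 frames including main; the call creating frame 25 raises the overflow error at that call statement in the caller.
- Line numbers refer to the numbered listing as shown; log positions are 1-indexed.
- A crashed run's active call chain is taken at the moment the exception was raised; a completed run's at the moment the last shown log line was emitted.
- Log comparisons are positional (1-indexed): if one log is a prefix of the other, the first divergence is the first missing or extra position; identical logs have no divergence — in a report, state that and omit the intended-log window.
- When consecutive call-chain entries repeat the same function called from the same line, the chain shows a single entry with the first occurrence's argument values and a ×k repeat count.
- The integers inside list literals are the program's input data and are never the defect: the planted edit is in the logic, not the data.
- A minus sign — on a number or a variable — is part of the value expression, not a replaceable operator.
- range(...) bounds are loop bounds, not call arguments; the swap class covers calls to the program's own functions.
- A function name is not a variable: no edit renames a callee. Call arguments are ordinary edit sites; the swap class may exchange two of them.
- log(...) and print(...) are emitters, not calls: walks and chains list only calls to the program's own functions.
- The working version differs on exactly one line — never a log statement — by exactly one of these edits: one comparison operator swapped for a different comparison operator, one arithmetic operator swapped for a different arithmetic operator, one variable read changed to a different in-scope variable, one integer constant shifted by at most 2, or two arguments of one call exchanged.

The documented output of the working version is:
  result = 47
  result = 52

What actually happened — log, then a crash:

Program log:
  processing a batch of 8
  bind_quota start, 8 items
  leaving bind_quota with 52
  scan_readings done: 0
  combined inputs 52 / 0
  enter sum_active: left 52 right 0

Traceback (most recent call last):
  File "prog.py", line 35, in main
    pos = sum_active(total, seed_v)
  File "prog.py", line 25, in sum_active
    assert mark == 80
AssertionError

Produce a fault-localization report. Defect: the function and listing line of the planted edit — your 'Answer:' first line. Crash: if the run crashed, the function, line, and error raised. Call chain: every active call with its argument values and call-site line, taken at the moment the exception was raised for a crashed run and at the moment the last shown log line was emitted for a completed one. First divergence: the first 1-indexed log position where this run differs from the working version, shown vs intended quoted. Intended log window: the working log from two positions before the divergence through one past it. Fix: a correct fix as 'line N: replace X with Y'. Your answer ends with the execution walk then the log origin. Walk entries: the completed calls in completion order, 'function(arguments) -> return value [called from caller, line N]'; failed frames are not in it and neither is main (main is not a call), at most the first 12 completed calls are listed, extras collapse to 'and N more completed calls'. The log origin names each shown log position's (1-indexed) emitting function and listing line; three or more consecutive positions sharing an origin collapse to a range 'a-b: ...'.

Answer: the defect is in sum_active at line 25.
The tell: The shown log is a 6-line prefix of the intended one, whose next entry is 'enter rate_window: left 52 right 52'.
Crash: sum_active, line 25, AssertionError.
Call chain: main -> sum_active(52, 0) (called at line 35).
First divergence: position 7; the shown log stops at 6 lines while the working version next logs 'enter rate_window: left 52 right 52'.
Intended log window:
  5: combined inputs 52 / 0
  6: enter sum_active: left 52 right 0
  7: enter rate_window: left 52 right 52
  8: driver got 52
Execution walk:
  bind_quota([5, 3, 5, 8, 8, 7, 10, 6]) -> 52  [called from main, line 32]
  scan_readings([5, 3, 5, 8, 8, 7, 10, 6], 10) -> 0  [called from main, line 33]
Origin of each log line:
  1 — main, line 31
  2 — bind_quota, line 2
  3 — bind_quota, line 6
  4 — scan_readings, line 14
  5 — main, line 34
  6 — sum_active, line 23
A correct fix: line 25: replace `==` with `<=`.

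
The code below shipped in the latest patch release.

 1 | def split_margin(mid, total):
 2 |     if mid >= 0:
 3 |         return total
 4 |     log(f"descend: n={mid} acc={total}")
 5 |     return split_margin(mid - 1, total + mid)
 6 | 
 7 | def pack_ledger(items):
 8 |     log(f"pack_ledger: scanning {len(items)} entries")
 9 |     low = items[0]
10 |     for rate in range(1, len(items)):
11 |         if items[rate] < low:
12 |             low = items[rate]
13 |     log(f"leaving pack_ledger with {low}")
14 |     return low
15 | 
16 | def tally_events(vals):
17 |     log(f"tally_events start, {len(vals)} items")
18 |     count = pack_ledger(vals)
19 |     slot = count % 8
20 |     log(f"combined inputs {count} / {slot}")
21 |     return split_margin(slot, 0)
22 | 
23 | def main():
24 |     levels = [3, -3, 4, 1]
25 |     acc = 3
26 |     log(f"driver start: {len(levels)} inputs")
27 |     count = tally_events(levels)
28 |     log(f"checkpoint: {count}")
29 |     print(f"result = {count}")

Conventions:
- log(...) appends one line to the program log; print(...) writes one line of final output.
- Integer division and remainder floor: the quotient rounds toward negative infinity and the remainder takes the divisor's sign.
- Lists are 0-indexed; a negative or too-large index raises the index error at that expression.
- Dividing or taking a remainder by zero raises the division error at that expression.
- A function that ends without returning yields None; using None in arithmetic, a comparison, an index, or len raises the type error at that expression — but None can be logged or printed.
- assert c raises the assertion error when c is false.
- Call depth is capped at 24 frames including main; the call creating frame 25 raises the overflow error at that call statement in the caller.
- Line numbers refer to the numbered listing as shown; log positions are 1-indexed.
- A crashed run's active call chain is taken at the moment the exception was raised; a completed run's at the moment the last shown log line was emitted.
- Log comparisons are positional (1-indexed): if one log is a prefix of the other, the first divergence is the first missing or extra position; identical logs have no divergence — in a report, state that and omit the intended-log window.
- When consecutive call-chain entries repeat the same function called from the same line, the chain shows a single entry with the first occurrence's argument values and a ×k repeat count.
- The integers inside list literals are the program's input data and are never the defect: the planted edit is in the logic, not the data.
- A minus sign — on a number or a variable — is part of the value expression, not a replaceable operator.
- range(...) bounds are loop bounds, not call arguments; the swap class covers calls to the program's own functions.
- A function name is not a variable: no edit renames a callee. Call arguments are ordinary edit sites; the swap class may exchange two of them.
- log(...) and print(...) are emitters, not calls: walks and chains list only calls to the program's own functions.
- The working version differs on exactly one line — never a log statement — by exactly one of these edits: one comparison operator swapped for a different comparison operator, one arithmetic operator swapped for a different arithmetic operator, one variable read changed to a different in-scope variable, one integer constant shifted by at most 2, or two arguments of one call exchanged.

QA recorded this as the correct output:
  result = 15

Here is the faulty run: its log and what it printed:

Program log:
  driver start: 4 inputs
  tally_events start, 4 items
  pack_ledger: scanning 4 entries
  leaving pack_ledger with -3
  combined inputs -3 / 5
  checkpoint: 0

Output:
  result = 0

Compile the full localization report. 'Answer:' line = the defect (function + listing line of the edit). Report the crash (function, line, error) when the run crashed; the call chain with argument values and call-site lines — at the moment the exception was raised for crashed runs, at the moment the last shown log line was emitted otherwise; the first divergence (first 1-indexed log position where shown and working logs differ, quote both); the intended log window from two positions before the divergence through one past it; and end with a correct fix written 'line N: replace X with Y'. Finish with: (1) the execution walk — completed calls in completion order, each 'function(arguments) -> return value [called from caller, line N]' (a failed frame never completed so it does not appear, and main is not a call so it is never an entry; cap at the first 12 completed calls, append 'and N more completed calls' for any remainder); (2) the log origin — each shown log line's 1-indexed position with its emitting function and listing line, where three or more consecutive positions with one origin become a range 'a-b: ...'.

Answer: the defect is in split_margin at line 2.
Key fact: Everything matches until log position 6, which reads 'checkpoint: 0' in place of 'descend: n=5 acc=0'.
Call chain: main.
First divergence: position 6 — the shown line 'checkpoint: 0' should read 'descend: n=5 acc=0'.
Intended log window:
  4: leaving pack_ledger with -3
  5: combined inputs -3 / 5
  6: descend: n=5 acc=0
  7: descend: n=4 acc=5
Execution walk:
  pack_ledger([3, -3, 4, 1]) -> -3  [called from tally_events, line 18]
  split_margin(5, 0) -> 0  [called from tally_events, line 21]
  tally_events([3, -3, 4, 1]) -> 0  [called from main, line 27]
Log origin:
  1 — main, line 26
  2 — tally_events, line 17
  3 — pack_ledger, line 8
  4 — pack_ledger, line 13
  5 — tally_events, line 20
  6 — main, line 28
A correct fix: line 2: replace `>=` with `<=`.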